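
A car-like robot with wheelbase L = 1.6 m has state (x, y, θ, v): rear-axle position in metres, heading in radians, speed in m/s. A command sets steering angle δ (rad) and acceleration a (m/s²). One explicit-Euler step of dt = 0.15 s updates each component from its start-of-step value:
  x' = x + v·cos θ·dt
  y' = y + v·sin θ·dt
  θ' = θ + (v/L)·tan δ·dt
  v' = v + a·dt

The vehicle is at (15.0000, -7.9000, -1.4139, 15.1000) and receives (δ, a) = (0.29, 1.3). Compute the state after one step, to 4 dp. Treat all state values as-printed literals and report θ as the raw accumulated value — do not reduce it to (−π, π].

x' = 15.0000 + 15.1000·cos(-1.4139)·0.15 = 15.3539
y' = -7.9000 + 15.1000·sin(-1.4139)·0.15 = -10.1372
θ' = -1.4139 + (15.1000/1.6)·tan(0.29)·0.15 = -0.9915
v' = 15.1000 + 1.3000·0.15 = 15.2950

(15.3539, -10.1372, -0.9915, 15.2950)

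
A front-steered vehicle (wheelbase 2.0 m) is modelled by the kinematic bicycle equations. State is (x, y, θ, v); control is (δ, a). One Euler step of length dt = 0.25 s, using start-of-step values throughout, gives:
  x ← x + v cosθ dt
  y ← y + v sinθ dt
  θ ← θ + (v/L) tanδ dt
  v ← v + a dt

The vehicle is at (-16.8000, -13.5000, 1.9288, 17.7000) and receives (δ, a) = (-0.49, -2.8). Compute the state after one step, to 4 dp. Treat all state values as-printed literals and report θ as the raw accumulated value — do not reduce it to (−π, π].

x' = -16.8000 + 17.7000·cos(1.9288)·0.25 = -18.3505
y' = -13.5000 + 17.7000·sin(1.9288)·0.25 = -9.3556
θ' = 1.9288 + (17.7000/2.0)·tan(-0.49)·0.25 = 0.7487
v' = 17.7000 − 2.8000·0.25 = 17.0000

(-18.3505, -9.3556, 0.7487, 17.0000)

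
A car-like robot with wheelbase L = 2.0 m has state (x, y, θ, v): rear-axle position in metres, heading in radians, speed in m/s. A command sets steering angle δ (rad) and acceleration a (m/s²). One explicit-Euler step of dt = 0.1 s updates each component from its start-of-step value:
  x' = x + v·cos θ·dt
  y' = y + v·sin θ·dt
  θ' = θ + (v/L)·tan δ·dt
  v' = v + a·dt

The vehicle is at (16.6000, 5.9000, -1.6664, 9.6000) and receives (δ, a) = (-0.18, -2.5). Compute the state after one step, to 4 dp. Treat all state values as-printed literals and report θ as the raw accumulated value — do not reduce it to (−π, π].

(16.5084, 4.9444, -1.7537, 9.3500)

x' = 16.6000 + 9.6000·cos(-1.6664)·0.1 = 16.5084
y' = 5.9000 + 9.6000·sin(-1.6664)·0.1 = 4.9444
θ' = -1.6664 + (9.6000/2.0)·tan(-0.18)·0.1 = -1.7537
v' = 9.6000 − 2.5000·0.1 = 9.3500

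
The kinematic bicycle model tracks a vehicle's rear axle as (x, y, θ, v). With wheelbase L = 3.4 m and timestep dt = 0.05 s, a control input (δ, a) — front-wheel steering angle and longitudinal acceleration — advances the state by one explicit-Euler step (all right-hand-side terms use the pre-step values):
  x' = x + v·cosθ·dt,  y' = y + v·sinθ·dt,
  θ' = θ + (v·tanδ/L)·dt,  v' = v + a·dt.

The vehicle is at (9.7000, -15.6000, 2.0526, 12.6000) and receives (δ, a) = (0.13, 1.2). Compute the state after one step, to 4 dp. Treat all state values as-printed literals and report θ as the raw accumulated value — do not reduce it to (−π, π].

x' = 9.7000 + 12.6000·cos(2.0526)·0.05 = 9.4081
y' = -15.6000 + 12.6000·sin(2.0526)·0.05 = -15.0417
θ' = 2.0526 + (12.6000/3.4)·tan(0.13)·0.05 = 2.0768
v' = 12.6000 + 1.2000·0.05 = 12.6600

(9.4081, -15.0417, 2.0768, 12.6600)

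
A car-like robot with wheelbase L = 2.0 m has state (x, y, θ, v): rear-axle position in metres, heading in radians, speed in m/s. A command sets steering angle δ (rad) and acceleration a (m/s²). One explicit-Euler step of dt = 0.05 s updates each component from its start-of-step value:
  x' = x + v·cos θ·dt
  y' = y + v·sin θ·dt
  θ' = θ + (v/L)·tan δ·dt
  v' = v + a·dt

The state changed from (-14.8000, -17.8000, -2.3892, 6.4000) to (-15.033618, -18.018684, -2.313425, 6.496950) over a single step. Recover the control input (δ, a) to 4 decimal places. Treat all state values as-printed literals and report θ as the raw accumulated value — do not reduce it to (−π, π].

a = (v'−v)/dt = (0.096950)/0.05 = 1.9390
Δθ = θ'−θ = 0.075775;  (v·dt/L) = 6.4000·0.05/2.0 = 0.160000
tan δ = Δθ·L/(v·dt) = 0.473594  →  δ = 0.4423

δ = 0.4423, a = 1.9390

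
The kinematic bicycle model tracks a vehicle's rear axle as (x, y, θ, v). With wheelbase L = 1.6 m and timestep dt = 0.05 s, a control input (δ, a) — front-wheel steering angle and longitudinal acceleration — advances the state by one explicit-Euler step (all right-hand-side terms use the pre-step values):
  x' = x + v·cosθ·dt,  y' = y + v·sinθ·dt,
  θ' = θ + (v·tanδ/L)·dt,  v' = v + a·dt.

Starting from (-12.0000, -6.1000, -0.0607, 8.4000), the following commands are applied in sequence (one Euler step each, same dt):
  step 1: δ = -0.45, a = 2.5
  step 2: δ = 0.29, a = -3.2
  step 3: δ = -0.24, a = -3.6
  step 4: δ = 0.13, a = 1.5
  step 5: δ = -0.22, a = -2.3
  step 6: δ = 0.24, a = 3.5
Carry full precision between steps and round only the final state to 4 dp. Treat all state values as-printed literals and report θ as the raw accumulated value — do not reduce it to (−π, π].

after step 1 (δ=-0.45, a=2.5): (-11.580774, -6.125478, -0.187502, 8.525000)
after step 2 (δ=0.29, a=-3.2): (-11.161994, -6.204934, -0.108003, 8.365000)
after step 3 (δ=-0.24, a=-3.6): (-10.746181, -6.250018, -0.171973, 8.185000)
after step 4 (δ=0.13, a=1.5): (-10.342968, -6.320052, -0.138533, 8.260000)
after step 5 (δ=-0.22, a=-2.3): (-9.933925, -6.377083, -0.196255, 8.145000)
after step 6 (δ=0.24, a=3.5): (-9.534493, -6.456496, -0.133967, 8.320000)

(-9.5345, -6.4565, -0.1340, 8.3200)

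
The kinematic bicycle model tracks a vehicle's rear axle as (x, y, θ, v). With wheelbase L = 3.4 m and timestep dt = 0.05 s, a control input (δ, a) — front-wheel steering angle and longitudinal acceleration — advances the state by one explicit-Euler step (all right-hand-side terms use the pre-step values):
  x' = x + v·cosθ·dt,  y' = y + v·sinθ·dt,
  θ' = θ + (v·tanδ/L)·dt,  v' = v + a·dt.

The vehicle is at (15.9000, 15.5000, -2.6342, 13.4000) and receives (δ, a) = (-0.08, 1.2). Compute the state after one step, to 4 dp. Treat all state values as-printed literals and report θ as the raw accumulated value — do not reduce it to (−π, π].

x' = 15.9000 + 13.4000·cos(-2.6342)·0.05 = 15.3144
y' = 15.5000 + 13.4000·sin(-2.6342)·0.05 = 15.1744
θ' = -2.6342 + (13.4000/3.4)·tan(-0.08)·0.05 = -2.6500
v' = 13.4000 + 1.2000·0.05 = 13.4600

(15.3144, 15.1744, -2.6500, 13.4600)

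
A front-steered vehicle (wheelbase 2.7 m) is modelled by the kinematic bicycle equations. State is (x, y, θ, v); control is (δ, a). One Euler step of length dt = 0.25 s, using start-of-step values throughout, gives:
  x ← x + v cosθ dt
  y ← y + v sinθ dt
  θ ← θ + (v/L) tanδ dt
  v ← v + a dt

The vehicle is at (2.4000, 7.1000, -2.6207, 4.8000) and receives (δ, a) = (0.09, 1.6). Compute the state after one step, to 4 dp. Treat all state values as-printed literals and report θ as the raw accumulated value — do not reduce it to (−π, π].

x' = 2.4000 + 4.8000·cos(-2.6207)·0.25 = 1.3591
y' = 7.1000 + 4.8000·sin(-2.6207)·0.25 = 6.5028
θ' = -2.6207 + (4.8000/2.7)·tan(0.09)·0.25 = -2.5806
v' = 4.8000 + 1.6000·0.25 = 5.2000

(1.3591, 6.5028, -2.5806, 5.2000)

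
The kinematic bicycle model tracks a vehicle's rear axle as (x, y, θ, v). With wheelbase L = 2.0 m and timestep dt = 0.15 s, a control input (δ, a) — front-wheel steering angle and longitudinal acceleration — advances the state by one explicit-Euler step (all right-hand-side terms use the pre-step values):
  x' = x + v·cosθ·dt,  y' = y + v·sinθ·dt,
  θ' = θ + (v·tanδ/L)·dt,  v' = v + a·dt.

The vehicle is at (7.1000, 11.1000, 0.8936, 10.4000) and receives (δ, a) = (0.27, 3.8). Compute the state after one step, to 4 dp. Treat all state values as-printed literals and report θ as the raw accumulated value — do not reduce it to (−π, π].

(8.0775, 12.3158, 1.1095, 10.9700)

x' = 7.1000 + 10.4000·cos(0.8936)·0.15 = 8.0775
y' = 11.1000 + 10.4000·sin(0.8936)·0.15 = 12.3158
θ' = 0.8936 + (10.4000/2.0)·tan(0.27)·0.15 = 1.1095
v' = 10.4000 + 3.8000·0.15 = 10.9700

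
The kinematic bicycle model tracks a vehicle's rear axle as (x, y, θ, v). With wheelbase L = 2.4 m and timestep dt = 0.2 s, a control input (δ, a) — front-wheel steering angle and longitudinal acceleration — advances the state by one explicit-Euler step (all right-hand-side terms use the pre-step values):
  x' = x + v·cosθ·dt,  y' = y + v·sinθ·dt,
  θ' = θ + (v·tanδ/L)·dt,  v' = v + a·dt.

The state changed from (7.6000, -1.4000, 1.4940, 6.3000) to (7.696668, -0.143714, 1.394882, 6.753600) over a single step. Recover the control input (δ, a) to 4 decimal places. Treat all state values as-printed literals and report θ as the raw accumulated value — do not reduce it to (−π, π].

a = (v'−v)/dt = (0.453600)/0.2 = 2.2680
Δθ = θ'−θ = -0.099118;  (v·dt/L) = 6.3000·0.2/2.4 = 0.525000
tan δ = Δθ·L/(v·dt) = -0.188796  →  δ = -0.1866

δ = -0.1866, a = 2.2680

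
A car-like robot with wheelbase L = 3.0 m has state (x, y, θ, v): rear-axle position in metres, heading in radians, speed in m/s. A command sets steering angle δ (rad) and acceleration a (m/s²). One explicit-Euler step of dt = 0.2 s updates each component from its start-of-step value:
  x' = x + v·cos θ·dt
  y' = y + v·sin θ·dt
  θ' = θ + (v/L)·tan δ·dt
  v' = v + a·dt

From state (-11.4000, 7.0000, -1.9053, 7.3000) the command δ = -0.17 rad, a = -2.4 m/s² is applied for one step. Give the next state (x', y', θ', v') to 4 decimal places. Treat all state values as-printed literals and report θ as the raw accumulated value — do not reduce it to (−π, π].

x' = -11.4000 + 7.3000·cos(-1.9053)·0.2 = -11.8793
y' = 7.0000 + 7.3000·sin(-1.9053)·0.2 = 5.6209
θ' = -1.9053 + (7.3000/3.0)·tan(-0.17)·0.2 = -1.9888
v' = 7.3000 − 2.4000·0.2 = 6.8200

(-11.8793, 5.6209, -1.9888, 6.8200)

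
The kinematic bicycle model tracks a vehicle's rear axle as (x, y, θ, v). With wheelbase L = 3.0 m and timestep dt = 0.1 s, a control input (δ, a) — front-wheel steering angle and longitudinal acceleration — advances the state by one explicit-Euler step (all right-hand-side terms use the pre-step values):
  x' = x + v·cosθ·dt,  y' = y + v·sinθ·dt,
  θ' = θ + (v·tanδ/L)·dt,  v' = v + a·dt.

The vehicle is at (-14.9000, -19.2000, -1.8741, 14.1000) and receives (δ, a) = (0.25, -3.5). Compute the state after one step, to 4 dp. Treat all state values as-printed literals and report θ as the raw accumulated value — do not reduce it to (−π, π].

x' = -14.9000 + 14.1000·cos(-1.8741)·0.1 = -15.3211
y' = -19.2000 + 14.1000·sin(-1.8741)·0.1 = -20.5456
θ' = -1.8741 + (14.1000/3.0)·tan(0.25)·0.1 = -1.7541
v' = 14.1000 − 3.5000·0.1 = 13.7500

(-15.3211, -20.5456, -1.7541, 13.7500)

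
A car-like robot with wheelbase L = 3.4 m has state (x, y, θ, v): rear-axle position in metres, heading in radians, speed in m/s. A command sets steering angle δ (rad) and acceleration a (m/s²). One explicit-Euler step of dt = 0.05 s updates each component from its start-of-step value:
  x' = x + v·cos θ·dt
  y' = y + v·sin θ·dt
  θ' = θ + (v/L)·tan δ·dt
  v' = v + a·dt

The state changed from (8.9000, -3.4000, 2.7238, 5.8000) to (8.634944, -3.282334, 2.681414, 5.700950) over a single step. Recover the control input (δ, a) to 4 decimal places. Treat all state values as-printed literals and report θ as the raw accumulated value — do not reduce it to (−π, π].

δ = -0.4612, a = -1.9810

a = (v'−v)/dt = (-0.099050)/0.05 = -1.9810
Δθ = θ'−θ = -0.042386;  (v·dt/L) = 5.8000·0.05/3.4 = 0.085294
tan δ = Δθ·L/(v·dt) = -0.496939  →  δ = -0.4612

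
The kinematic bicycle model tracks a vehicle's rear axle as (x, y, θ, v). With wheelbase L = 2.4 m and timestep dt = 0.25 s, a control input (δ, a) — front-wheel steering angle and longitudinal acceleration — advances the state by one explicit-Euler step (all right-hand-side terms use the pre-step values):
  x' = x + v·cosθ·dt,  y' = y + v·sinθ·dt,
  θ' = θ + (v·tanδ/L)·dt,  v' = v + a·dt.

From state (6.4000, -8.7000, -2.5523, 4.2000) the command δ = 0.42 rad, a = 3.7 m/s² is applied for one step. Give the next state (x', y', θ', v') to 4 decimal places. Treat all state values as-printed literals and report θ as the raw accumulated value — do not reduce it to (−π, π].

(5.5271, -9.2836, -2.3569, 5.1250)

x' = 6.4000 + 4.2000·cos(-2.5523)·0.25 = 5.5271
y' = -8.7000 + 4.2000·sin(-2.5523)·0.25 = -9.2836
θ' = -2.5523 + (4.2000/2.4)·tan(0.42)·0.25 = -2.3569
v' = 4.2000 + 3.7000·0.25 = 5.1250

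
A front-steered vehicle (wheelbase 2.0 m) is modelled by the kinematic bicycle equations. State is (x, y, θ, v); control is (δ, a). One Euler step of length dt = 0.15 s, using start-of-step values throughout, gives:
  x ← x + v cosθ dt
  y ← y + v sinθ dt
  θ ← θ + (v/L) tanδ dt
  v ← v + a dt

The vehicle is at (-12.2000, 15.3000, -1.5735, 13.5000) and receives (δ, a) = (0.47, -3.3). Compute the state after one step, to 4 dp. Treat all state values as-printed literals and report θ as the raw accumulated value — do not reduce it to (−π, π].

x' = -12.2000 + 13.5000·cos(-1.5735)·0.15 = -12.2055
y' = 15.3000 + 13.5000·sin(-1.5735)·0.15 = 13.2750
θ' = -1.5735 + (13.5000/2.0)·tan(0.47)·0.15 = -1.0592
v' = 13.5000 − 3.3000·0.15 = 13.0050

(-12.2055, 13.2750, -1.0592, 13.0050)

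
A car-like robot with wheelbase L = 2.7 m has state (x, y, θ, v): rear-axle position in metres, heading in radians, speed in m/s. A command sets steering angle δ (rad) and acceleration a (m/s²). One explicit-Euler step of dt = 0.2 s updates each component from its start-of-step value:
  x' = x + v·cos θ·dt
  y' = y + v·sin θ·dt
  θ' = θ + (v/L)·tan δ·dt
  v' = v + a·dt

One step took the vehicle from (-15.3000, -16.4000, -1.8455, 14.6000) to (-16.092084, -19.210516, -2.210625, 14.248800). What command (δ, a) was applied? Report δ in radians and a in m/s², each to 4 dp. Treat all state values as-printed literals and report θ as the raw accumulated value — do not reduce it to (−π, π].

δ = -0.3256, a = -1.7560

a = (v'−v)/dt = (-0.351200)/0.2 = -1.7560
Δθ = θ'−θ = -0.365125;  (v·dt/L) = 14.6000·0.2/2.7 = 1.081481
tan δ = Δθ·L/(v·dt) = -0.337616  →  δ = -0.3256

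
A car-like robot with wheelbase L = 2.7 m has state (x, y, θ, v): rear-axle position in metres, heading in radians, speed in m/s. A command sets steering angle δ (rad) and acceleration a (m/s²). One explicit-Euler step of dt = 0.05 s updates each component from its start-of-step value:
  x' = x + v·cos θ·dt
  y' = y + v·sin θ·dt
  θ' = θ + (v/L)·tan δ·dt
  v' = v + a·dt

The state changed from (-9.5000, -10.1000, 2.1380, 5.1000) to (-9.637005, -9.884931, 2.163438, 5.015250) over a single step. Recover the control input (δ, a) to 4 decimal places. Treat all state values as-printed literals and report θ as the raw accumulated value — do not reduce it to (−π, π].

a = (v'−v)/dt = (-0.084750)/0.05 = -1.6950
Δθ = θ'−θ = 0.025438;  (v·dt/L) = 5.1000·0.05/2.7 = 0.094444
tan δ = Δθ·L/(v·dt) = 0.269344  →  δ = 0.2631

δ = 0.2631, a = -1.6950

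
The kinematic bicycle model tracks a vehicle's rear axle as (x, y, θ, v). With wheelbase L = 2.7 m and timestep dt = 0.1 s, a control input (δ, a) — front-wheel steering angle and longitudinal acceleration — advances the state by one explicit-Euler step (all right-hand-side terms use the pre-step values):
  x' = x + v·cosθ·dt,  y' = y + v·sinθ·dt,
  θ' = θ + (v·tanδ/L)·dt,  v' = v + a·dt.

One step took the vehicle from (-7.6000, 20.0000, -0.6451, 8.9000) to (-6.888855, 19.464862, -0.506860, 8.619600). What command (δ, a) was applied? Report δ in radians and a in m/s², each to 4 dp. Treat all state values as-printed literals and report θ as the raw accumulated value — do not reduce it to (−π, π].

δ = 0.3971, a = -2.8040

a = (v'−v)/dt = (-0.280400)/0.1 = -2.8040
Δθ = θ'−θ = 0.138240;  (v·dt/L) = 8.9000·0.1/2.7 = 0.329630
tan δ = Δθ·L/(v·dt) = 0.419380  →  δ = 0.3971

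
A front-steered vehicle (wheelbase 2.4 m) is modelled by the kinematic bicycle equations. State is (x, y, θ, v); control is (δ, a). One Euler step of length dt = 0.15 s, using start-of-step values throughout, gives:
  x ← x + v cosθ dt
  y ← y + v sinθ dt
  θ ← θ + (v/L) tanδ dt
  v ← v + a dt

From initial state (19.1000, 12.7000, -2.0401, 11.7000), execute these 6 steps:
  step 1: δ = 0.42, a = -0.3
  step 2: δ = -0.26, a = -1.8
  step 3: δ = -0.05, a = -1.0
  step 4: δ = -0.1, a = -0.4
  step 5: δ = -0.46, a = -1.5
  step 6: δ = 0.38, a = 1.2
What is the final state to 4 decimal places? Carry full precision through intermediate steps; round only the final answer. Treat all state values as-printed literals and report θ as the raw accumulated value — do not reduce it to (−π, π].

after step 1 (δ=0.42, a=-0.3): (18.306274, 11.134745, -1.713544, 11.655000)
after step 2 (δ=-0.26, a=-1.8): (18.057563, 9.404276, -1.907324, 11.385000)
after step 3 (δ=-0.05, a=-1.0): (17.493644, 7.792319, -1.942932, 11.235000)
after step 4 (δ=-0.1, a=-0.4): (16.880878, 6.222419, -2.013385, 11.175000)
after step 5 (δ=-0.46, a=-1.5): (16.162973, 4.707683, -2.359425, 10.950000)
after step 6 (δ=0.38, a=1.2): (14.997803, 3.550019, -2.086077, 11.130000)

(14.9978, 3.5500, -2.0861, 11.1300)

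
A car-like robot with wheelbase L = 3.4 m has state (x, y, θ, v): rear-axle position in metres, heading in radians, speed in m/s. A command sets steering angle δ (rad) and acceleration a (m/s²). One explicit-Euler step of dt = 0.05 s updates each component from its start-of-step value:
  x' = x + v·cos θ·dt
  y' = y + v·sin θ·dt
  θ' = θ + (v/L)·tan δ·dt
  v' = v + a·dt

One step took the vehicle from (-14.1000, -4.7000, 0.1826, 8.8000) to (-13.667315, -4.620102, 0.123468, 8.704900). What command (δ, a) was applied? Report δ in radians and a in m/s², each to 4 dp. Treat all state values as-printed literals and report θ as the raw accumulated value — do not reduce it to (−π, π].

a = (v'−v)/dt = (-0.095100)/0.05 = -1.9020
Δθ = θ'−θ = -0.059132;  (v·dt/L) = 8.8000·0.05/3.4 = 0.129412
tan δ = Δθ·L/(v·dt) = -0.456929  →  δ = -0.4286

δ = -0.4286, a = -1.9020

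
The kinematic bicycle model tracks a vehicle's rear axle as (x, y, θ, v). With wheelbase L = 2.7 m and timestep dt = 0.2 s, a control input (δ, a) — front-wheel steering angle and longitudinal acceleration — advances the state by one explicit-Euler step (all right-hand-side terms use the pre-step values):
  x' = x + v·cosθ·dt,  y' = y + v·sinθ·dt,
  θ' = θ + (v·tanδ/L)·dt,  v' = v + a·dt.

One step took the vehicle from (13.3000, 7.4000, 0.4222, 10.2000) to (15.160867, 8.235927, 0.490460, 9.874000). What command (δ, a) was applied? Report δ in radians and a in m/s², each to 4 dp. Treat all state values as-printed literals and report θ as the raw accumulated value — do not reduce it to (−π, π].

δ = 0.0901, a = -1.6300

a = (v'−v)/dt = (-0.326000)/0.2 = -1.6300
Δθ = θ'−θ = 0.068260;  (v·dt/L) = 10.2000·0.2/2.7 = 0.755556
tan δ = Δθ·L/(v·dt) = 0.090344  →  δ = 0.0901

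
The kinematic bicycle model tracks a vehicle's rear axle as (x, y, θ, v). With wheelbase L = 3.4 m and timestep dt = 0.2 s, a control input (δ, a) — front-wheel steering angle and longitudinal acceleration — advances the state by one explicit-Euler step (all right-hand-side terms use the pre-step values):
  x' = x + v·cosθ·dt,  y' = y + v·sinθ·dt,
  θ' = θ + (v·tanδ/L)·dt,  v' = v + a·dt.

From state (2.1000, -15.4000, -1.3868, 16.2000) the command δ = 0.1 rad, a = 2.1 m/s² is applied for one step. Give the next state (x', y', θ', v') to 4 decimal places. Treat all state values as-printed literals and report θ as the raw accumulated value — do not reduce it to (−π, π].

x' = 2.1000 + 16.2000·cos(-1.3868)·0.2 = 2.6928
y' = -15.4000 + 16.2000·sin(-1.3868)·0.2 = -18.5853
θ' = -1.3868 + (16.2000/3.4)·tan(0.1)·0.2 = -1.2912
v' = 16.2000 + 2.1000·0.2 = 16.6200

(2.6928, -18.5853, -1.2912, 16.6200)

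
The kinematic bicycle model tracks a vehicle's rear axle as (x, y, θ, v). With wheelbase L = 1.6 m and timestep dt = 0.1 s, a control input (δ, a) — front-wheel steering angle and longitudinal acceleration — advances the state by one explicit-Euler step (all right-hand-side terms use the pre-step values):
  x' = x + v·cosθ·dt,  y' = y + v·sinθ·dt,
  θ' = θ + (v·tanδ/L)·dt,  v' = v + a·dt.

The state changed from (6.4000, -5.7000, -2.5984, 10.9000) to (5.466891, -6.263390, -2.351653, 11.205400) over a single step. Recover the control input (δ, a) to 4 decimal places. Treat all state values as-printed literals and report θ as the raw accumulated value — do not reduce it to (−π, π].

a = (v'−v)/dt = (0.305400)/0.1 = 3.0540
Δθ = θ'−θ = 0.246747;  (v·dt/L) = 10.9000·0.1/1.6 = 0.681250
tan δ = Δθ·L/(v·dt) = 0.362197  →  δ = 0.3475

δ = 0.3475, a = 3.0540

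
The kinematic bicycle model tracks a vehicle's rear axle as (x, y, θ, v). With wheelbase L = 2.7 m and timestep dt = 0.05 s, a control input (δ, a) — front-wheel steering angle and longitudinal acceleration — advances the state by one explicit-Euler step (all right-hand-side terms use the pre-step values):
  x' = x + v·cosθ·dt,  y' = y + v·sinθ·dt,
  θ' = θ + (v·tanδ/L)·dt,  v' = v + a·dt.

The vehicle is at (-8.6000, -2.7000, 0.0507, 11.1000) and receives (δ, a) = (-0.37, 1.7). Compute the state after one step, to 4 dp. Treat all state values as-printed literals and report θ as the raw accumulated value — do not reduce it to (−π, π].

x' = -8.6000 + 11.1000·cos(0.0507)·0.05 = -8.0457
y' = -2.7000 + 11.1000·sin(0.0507)·0.05 = -2.6719
θ' = 0.0507 + (11.1000/2.7)·tan(-0.37)·0.05 = -0.0290
v' = 11.1000 + 1.7000·0.05 = 11.1850

(-8.0457, -2.6719, -0.0290, 11.1850)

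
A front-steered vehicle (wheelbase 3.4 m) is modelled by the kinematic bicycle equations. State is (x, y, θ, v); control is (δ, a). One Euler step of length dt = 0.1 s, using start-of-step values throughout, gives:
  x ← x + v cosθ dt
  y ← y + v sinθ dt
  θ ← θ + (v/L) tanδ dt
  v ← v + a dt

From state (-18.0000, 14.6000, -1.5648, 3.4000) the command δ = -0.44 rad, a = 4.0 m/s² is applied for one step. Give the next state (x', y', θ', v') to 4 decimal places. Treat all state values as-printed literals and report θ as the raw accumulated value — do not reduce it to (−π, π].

x' = -18.0000 + 3.4000·cos(-1.5648)·0.1 = -17.9980
y' = 14.6000 + 3.4000·sin(-1.5648)·0.1 = 14.2600
θ' = -1.5648 + (3.4000/3.4)·tan(-0.44)·0.1 = -1.6119
v' = 3.4000 + 4.0000·0.1 = 3.8000

(-17.9980, 14.2600, -1.6119, 3.8000)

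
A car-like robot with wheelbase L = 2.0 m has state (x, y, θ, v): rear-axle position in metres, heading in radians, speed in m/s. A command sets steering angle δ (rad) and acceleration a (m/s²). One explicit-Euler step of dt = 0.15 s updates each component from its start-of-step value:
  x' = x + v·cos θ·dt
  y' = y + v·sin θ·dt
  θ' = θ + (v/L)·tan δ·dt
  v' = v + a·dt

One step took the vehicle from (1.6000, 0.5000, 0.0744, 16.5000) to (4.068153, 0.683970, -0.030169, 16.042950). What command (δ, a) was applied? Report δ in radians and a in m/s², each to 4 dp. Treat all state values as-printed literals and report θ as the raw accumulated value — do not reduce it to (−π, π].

δ = -0.0843, a = -3.0470

a = (v'−v)/dt = (-0.457050)/0.15 = -3.0470
Δθ = θ'−θ = -0.104569;  (v·dt/L) = 16.5000·0.15/2.0 = 1.237500
tan δ = Δθ·L/(v·dt) = -0.084500  →  δ = -0.0843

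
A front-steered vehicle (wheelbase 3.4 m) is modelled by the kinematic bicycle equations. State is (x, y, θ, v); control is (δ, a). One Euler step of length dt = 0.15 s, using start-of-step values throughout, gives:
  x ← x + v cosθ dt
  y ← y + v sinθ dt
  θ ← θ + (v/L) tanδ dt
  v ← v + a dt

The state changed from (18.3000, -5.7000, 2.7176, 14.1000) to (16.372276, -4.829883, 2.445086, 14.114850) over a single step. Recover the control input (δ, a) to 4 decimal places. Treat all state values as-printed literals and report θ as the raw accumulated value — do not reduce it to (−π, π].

a = (v'−v)/dt = (0.014850)/0.15 = 0.0990
Δθ = θ'−θ = -0.272514;  (v·dt/L) = 14.1000·0.15/3.4 = 0.622059
tan δ = Δθ·L/(v·dt) = -0.438084  →  δ = -0.4129

δ = -0.4129, a = 0.0990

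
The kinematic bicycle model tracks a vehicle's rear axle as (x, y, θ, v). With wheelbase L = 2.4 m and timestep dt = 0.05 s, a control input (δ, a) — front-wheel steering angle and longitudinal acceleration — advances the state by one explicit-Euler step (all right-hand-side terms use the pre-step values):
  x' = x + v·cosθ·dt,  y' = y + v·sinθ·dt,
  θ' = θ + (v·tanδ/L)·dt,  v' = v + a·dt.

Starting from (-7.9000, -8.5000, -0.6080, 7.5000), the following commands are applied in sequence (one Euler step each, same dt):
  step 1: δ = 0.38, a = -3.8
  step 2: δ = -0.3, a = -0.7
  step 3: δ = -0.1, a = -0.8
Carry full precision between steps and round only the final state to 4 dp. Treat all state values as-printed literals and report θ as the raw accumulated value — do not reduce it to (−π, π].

after step 1 (δ=0.38, a=-3.8): (-7.592203, -8.714210, -0.545592, 7.310000)
after step 2 (δ=-0.3, a=-0.7): (-7.279766, -8.903877, -0.592701, 7.275000)
after step 3 (δ=-0.1, a=-0.8): (-6.978059, -9.107069, -0.607908, 7.235000)

(-6.9781, -9.1071, -0.6079, 7.2350)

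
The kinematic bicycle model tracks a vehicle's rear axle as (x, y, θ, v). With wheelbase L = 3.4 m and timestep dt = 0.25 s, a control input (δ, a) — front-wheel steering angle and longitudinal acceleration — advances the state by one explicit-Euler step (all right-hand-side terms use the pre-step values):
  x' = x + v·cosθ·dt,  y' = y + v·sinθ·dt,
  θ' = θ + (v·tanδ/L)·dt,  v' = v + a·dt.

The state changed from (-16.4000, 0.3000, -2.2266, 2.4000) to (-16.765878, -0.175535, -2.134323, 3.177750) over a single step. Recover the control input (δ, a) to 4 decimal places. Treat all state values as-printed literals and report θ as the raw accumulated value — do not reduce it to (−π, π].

δ = 0.4818, a = 3.1110

a = (v'−v)/dt = (0.777750)/0.25 = 3.1110
Δθ = θ'−θ = 0.092277;  (v·dt/L) = 2.4000·0.25/3.4 = 0.176471
tan δ = Δθ·L/(v·dt) = 0.522903  →  δ = 0.4818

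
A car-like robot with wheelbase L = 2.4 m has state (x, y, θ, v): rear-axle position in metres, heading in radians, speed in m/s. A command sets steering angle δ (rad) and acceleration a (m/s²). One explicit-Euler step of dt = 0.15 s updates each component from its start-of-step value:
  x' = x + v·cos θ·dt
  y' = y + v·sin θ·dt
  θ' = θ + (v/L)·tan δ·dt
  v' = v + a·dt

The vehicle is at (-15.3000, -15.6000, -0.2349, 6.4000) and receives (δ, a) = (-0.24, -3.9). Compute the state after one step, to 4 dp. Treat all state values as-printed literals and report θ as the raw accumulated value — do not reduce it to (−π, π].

(-14.3664, -15.8234, -0.3328, 5.8150)

x' = -15.3000 + 6.4000·cos(-0.2349)·0.15 = -14.3664
y' = -15.6000 + 6.4000·sin(-0.2349)·0.15 = -15.8234
θ' = -0.2349 + (6.4000/2.4)·tan(-0.24)·0.15 = -0.3328
v' = 6.4000 − 3.9000·0.15 = 5.8150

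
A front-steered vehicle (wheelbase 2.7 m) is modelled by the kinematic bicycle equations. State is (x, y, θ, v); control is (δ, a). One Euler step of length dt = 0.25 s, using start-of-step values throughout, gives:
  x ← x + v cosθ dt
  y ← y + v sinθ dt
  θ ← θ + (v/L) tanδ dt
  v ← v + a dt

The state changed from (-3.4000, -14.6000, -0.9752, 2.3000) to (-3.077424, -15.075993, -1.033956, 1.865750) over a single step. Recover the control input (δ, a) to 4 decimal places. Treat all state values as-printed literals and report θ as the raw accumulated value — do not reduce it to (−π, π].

δ = -0.2692, a = -1.7370

a = (v'−v)/dt = (-0.434250)/0.25 = -1.7370
Δθ = θ'−θ = -0.058756;  (v·dt/L) = 2.3000·0.25/2.7 = 0.212963
tan δ = Δθ·L/(v·dt) = -0.275898  →  δ = -0.2692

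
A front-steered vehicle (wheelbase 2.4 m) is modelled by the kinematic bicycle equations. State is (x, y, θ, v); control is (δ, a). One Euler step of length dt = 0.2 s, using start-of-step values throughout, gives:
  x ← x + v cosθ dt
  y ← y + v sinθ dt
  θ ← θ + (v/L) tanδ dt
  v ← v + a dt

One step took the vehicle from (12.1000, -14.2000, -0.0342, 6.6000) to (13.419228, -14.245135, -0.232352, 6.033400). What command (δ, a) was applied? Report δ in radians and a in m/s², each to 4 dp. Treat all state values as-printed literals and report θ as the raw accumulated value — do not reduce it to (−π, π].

a = (v'−v)/dt = (-0.566600)/0.2 = -2.8330
Δθ = θ'−θ = -0.198152;  (v·dt/L) = 6.6000·0.2/2.4 = 0.550000
tan δ = Δθ·L/(v·dt) = -0.360276  →  δ = -0.3458

δ = -0.3458, a = -2.8330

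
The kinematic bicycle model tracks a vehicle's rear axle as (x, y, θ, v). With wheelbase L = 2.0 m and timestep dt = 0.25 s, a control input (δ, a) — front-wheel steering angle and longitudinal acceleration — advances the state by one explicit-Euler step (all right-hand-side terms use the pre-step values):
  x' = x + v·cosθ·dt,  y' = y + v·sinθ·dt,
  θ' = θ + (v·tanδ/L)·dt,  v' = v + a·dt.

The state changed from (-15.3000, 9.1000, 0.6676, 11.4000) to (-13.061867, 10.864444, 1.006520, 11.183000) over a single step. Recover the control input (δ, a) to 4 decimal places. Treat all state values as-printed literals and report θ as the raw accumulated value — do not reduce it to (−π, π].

a = (v'−v)/dt = (-0.217000)/0.25 = -0.8680
Δθ = θ'−θ = 0.338920;  (v·dt/L) = 11.4000·0.25/2.0 = 1.425000
tan δ = Δθ·L/(v·dt) = 0.237839  →  δ = 0.2335

δ = 0.2335, a = -0.8680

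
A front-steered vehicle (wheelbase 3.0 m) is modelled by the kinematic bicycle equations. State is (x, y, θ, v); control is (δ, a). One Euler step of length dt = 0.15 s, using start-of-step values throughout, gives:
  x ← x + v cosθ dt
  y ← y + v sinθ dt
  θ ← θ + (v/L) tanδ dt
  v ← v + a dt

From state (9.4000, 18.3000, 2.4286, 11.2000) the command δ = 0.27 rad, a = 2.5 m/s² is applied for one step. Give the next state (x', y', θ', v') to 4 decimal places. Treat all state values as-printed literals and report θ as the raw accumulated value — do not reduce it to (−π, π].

(8.1292, 19.3989, 2.5836, 11.5750)

x' = 9.4000 + 11.2000·cos(2.4286)·0.15 = 8.1292
y' = 18.3000 + 11.2000·sin(2.4286)·0.15 = 19.3989
θ' = 2.4286 + (11.2000/3.0)·tan(0.27)·0.15 = 2.5836
v' = 11.2000 + 2.5000·0.15 = 11.5750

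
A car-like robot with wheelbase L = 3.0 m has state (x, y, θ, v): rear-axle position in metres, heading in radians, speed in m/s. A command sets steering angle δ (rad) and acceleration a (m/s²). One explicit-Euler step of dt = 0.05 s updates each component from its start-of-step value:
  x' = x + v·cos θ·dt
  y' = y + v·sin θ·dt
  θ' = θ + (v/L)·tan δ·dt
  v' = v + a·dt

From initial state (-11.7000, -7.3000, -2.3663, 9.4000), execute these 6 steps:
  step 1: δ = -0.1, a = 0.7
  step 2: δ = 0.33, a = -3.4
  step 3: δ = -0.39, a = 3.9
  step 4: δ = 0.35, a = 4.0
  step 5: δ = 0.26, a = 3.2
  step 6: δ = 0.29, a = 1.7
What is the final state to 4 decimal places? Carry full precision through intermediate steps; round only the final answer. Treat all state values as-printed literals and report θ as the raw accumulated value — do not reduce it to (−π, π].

after step 1 (δ=-0.1, a=0.7): (-12.035682, -7.628965, -2.382019, 9.435000)
after step 2 (δ=0.33, a=-3.4): (-12.377762, -7.953818, -2.328157, 9.265000)
after step 3 (δ=-0.39, a=3.9): (-12.696017, -8.290439, -2.391631, 9.460000)
after step 4 (δ=0.35, a=4.0): (-13.042118, -8.612841, -2.334078, 9.660000)
after step 5 (δ=0.26, a=3.2): (-13.376014, -8.961843, -2.291248, 9.820000)
after step 6 (δ=0.29, a=1.7): (-13.699939, -9.330833, -2.242408, 9.905000)

(-13.6999, -9.3308, -2.2424, 9.9050)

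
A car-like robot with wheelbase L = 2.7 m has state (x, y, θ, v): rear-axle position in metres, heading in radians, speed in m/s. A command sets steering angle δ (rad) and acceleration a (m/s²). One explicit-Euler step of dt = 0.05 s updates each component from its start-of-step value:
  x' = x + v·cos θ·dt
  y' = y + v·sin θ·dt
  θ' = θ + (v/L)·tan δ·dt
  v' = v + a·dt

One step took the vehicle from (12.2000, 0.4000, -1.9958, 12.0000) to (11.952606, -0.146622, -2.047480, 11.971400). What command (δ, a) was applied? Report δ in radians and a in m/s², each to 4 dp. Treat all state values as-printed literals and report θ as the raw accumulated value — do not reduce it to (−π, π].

δ = -0.2285, a = -0.5720

a = (v'−v)/dt = (-0.028600)/0.05 = -0.5720
Δθ = θ'−θ = -0.051680;  (v·dt/L) = 12.0000·0.05/2.7 = 0.222222
tan δ = Δθ·L/(v·dt) = -0.232560  →  δ = -0.2285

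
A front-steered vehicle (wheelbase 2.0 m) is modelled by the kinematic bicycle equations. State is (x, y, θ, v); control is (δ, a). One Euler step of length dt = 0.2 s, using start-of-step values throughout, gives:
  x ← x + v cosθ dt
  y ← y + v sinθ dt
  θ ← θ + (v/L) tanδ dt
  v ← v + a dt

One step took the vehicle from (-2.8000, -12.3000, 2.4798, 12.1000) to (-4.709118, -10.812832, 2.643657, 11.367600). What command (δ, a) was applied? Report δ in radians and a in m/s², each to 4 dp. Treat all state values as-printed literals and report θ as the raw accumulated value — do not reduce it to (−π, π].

δ = 0.1346, a = -3.6620

a = (v'−v)/dt = (-0.732400)/0.2 = -3.6620
Δθ = θ'−θ = 0.163857;  (v·dt/L) = 12.1000·0.2/2.0 = 1.210000
tan δ = Δθ·L/(v·dt) = 0.135419  →  δ = 0.1346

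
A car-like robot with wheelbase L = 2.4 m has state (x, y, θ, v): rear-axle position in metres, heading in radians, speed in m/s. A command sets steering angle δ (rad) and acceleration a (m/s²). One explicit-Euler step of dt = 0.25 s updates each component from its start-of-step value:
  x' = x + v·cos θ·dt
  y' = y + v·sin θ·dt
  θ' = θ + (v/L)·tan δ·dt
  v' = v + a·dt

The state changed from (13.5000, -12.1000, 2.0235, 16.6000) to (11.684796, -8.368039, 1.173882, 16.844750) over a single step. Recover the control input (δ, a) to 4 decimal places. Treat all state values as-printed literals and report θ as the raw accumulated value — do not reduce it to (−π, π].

a = (v'−v)/dt = (0.244750)/0.25 = 0.9790
Δθ = θ'−θ = -0.849618;  (v·dt/L) = 16.6000·0.25/2.4 = 1.729167
tan δ = Δθ·L/(v·dt) = -0.491345  →  δ = -0.4567

δ = -0.4567, a = 0.9790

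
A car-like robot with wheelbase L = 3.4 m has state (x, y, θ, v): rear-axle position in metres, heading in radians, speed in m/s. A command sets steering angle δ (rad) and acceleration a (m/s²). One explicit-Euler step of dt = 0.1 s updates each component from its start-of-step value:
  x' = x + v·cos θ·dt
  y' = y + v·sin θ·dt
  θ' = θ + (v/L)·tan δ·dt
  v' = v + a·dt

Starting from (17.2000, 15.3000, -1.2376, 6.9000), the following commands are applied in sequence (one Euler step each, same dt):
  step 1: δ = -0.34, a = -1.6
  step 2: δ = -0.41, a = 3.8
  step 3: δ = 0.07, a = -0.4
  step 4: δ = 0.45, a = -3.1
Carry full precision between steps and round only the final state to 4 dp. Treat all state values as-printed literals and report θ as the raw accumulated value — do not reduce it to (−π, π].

after step 1 (δ=-0.34, a=-1.6): (17.425675, 14.647949, -1.309388, 6.740000)
after step 2 (δ=-0.41, a=3.8): (17.599865, 13.996847, -1.395547, 7.120000)
after step 3 (δ=0.07, a=-0.4): (17.724004, 13.295752, -1.380864, 7.080000)
after step 4 (δ=0.45, a=-3.1): (17.857669, 12.600484, -1.280275, 6.770000)

(17.8577, 12.6005, -1.2803, 6.7700)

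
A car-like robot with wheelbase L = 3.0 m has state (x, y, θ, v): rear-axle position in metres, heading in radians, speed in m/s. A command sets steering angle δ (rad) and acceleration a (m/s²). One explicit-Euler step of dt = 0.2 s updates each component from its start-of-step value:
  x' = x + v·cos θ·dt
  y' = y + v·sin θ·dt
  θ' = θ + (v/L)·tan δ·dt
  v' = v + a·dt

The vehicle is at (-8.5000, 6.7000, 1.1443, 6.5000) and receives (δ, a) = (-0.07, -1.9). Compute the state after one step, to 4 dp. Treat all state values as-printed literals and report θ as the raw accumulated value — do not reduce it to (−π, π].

(-7.9622, 7.8835, 1.1139, 6.1200)

x' = -8.5000 + 6.5000·cos(1.1443)·0.2 = -7.9622
y' = 6.7000 + 6.5000·sin(1.1443)·0.2 = 7.8835
θ' = 1.1443 + (6.5000/3.0)·tan(-0.07)·0.2 = 1.1139
v' = 6.5000 − 1.9000·0.2 = 6.1200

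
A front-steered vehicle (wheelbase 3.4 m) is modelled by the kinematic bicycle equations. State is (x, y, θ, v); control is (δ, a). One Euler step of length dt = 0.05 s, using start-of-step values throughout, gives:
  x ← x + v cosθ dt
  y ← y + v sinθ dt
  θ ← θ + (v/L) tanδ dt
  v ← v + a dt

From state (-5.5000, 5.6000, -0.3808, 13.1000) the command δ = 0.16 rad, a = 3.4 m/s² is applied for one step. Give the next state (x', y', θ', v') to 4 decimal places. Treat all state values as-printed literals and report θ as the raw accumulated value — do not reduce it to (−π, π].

x' = -5.5000 + 13.1000·cos(-0.3808)·0.05 = -4.8919
y' = 5.6000 + 13.1000·sin(-0.3808)·0.05 = 5.3566
θ' = -0.3808 + (13.1000/3.4)·tan(0.16)·0.05 = -0.3497
v' = 13.1000 + 3.4000·0.05 = 13.2700

(-4.8919, 5.3566, -0.3497, 13.2700)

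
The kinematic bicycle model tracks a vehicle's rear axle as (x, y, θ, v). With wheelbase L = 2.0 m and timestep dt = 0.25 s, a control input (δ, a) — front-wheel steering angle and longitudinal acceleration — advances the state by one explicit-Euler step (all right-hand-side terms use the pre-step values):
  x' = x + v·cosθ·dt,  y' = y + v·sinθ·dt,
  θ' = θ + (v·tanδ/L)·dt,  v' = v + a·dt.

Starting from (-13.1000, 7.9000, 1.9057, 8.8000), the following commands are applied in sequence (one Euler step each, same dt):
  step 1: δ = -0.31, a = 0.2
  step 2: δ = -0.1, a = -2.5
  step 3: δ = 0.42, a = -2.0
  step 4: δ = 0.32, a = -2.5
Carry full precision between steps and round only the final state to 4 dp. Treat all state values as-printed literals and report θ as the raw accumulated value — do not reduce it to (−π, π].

after step 1 (δ=-0.31, a=0.2): (-13.823092, 9.977772, 1.553340, 8.850000)
after step 2 (δ=-0.1, a=-2.5): (-13.784471, 12.189935, 1.442345, 8.225000)
after step 3 (δ=0.42, a=-2.0): (-13.521068, 14.229245, 1.901477, 7.725000)
after step 4 (δ=0.32, a=-2.5): (-14.148119, 16.055863, 2.221475, 7.100000)

(-14.1481, 16.0559, 2.2215, 7.1000)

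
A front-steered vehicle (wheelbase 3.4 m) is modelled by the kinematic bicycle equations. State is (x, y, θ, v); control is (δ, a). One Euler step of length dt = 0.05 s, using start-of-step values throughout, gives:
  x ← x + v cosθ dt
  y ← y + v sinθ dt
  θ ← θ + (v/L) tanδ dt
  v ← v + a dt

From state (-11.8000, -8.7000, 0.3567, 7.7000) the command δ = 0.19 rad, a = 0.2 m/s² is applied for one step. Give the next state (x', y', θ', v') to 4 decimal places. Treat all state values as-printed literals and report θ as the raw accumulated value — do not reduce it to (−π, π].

x' = -11.8000 + 7.7000·cos(0.3567)·0.05 = -11.4392
y' = -8.7000 + 7.7000·sin(0.3567)·0.05 = -8.5656
θ' = 0.3567 + (7.7000/3.4)·tan(0.19)·0.05 = 0.3785
v' = 7.7000 + 0.2000·0.05 = 7.7100

(-11.4392, -8.5656, 0.3785, 7.7100)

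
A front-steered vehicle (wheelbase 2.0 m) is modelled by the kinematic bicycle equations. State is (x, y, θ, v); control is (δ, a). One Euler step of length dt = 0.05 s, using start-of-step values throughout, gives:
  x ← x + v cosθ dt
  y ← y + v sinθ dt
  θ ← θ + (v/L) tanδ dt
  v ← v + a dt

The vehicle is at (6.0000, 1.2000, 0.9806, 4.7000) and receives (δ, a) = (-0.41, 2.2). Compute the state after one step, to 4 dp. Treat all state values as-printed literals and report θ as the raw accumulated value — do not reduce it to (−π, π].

x' = 6.0000 + 4.7000·cos(0.9806)·0.05 = 6.1308
y' = 1.2000 + 4.7000·sin(0.9806)·0.05 = 1.3952
θ' = 0.9806 + (4.7000/2.0)·tan(-0.41)·0.05 = 0.9295
v' = 4.7000 + 2.2000·0.05 = 4.8100

(6.1308, 1.3952, 0.9295, 4.8100)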